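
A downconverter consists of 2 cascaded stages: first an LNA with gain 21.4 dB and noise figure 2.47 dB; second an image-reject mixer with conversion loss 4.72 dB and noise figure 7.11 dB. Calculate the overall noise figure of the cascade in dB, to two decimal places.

Convert to linear (a loss of L dB is a gain of −L dB): F_i = 10^(NF_i/10), G_i = 10^(G_i,dB/10)
  Stage 1: F_1 = 10^(2.47/10) = 1.766, G_1 = 10^(21.4/10) = 138.0
  Stage 2: F_2 = 10^(7.11/10) = 5.140, G_2 = 10^(−4.72/10) = 0.3373
Friis cascade:
  F = 1.766 + (5.140 − 1)/138.0 = 1.796
NF = 10 log₁₀(1.796) = 2.54 dB

2.54 dB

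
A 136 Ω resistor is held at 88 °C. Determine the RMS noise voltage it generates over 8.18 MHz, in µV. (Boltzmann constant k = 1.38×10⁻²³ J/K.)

4.71 µV

T = 88 °C + 273.15 = 361.15 K
V_n = √(4kTRB)
4kTRB = 4 × 1.38×10⁻²³ × 361.15 × 1.36×10² × 8.18×10⁶ = 2.22×10⁻¹¹ V²
V_n = √(2.22×10⁻¹¹) = 4.71×10⁻⁶ V = 4.71 µV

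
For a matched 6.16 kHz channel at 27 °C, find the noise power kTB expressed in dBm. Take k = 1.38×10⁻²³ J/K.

−135.9 dBm

T = 27 °C + 273.15 = 300.15 K
P_n = kTB = 1.38×10⁻²³ × 300.15 × 6.16×10³ = 2.55×10⁻¹⁷ W
In dBm: 10 log₁₀(2.55×10⁻¹⁷ / 10⁻³) = −135.9 dBm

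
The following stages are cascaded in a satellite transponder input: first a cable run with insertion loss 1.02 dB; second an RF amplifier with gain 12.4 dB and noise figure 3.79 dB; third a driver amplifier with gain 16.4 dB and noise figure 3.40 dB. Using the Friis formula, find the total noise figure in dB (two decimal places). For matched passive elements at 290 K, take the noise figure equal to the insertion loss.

4.93 dB

Convert to linear (a loss of L dB is a gain of −L dB): F_i = 10^(NF_i/10), G_i = 10^(G_i,dB/10)
  Stage 1: F_1 = 10^(1.02/10) = 1.265, G_1 = 10^(−1.02/10) = 0.7907
  Stage 2: F_2 = 10^(3.79/10) = 2.393, G_2 = 10^(12.4/10) = 17.38
  Stage 3: F_3 = 10^(3.40/10) = 2.188, G_3 = 10^(16.4/10) = 43.65
Friis cascade:
  F = 1.265 + (2.393 − 1)/0.7907 + (2.188 − 1)/13.74 = 3.113
NF = 10 log₁₀(3.113) = 4.93 dB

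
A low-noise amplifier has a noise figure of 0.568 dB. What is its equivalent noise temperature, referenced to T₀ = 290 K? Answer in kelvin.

40.5 K

F = 10^(0.568/10) = 1.13972
T_e = (F − 1)·T₀ = (1.13972 − 1) × 290 = 40.5 K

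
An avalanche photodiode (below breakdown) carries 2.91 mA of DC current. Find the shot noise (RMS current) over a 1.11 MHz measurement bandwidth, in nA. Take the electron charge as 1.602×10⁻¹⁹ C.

I_n = √(2qI·B)
2qI·B = 2 × 1.602×10⁻¹⁹ × 2.91×10⁻³ × 1.11×10⁶ = 1.03×10⁻¹⁵ A²
I_n = √(1.03×10⁻¹⁵) = 3.22×10⁻⁸ A = 32.2 nA

32.2 nA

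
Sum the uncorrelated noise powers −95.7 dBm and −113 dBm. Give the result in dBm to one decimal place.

Convert to linear, add, convert back:
P₁ = 2.69×10⁻¹³ W, P₂ = 5.01×10⁻¹⁵ W
P_tot = 2.74×10⁻¹³ W → 10 log₁₀(P_tot / 10⁻³) = −95.6 dBm

−95.6 dBm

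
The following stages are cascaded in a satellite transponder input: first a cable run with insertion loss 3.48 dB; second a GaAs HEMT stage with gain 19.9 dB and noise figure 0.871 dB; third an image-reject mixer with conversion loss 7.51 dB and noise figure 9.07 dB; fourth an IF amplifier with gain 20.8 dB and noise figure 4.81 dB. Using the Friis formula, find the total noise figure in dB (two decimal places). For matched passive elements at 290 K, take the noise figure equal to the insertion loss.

Convert to linear (a loss of L dB is a gain of −L dB): F_i = 10^(NF_i/10), G_i = 10^(G_i,dB/10)
  Stage 1: F_1 = 10^(3.48/10) = 2.228, G_1 = 10^(−3.48/10) = 0.4487
  Stage 2: F_2 = 10^(0.871/10) = 1.222, G_2 = 10^(19.9/10) = 97.72
  Stage 3: F_3 = 10^(9.07/10) = 8.072, G_3 = 10^(−7.51/10) = 0.1774
  Stage 4: F_4 = 10^(4.81/10) = 3.027, G_4 = 10^(20.8/10) = 120.2
Friis cascade:
  F = 2.228 + (1.222 − 1)/0.4487 + (8.072 − 1)/43.85 + (3.027 − 1)/7.780 = 3.145
NF = 10 log₁₀(3.145) = 4.98 dB

4.98 dB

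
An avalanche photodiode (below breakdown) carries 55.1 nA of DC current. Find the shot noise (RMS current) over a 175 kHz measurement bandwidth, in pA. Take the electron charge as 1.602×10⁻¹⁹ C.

55.6 pA

I_n = √(2qI·B)
2qI·B = 2 × 1.602×10⁻¹⁹ × 5.51×10⁻⁸ × 1.75×10⁵ = 3.09×10⁻²¹ A²
I_n = √(3.09×10⁻²¹) = 5.56×10⁻¹¹ A = 55.6 pA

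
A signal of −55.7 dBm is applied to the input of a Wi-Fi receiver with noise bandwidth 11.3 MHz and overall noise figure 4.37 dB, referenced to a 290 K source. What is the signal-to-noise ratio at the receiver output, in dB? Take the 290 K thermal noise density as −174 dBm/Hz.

43.4 dB

Noise floor: N = −174 + 10 log₁₀(B) + NF
10 log₁₀(1.13×10⁷) = 70.53 dB
N = −174 + 70.53 + 4.37 = −99.10 dBm
SNR = P_sig − N = −55.7 − (−99.10) = 43.40 dB → 43.4 dB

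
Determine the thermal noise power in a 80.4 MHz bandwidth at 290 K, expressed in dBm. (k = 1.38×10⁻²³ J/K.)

P_n = kTB = 1.38×10⁻²³ × 290 × 8.04×10⁷ = 3.22×10⁻¹³ W
In dBm: 10 log₁₀(3.22×10⁻¹³ / 10⁻³) = −94.9 dBm

−94.9 dBm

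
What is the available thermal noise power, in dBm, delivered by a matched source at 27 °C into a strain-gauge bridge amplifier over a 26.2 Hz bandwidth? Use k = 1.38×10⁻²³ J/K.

T = 27 °C + 273.15 = 300.15 K
P_n = kTB = 1.38×10⁻²³ × 300.15 × 2.62×10¹ = 1.09×10⁻¹⁹ W
In dBm: 10 log₁₀(1.09×10⁻¹⁹ / 10⁻³) = −159.6 dBm

−159.6 dBm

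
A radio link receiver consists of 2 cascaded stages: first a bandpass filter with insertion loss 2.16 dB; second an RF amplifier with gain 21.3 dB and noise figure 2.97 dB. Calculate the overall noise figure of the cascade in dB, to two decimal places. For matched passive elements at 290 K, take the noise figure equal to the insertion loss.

Convert to linear (a loss of L dB is a gain of −L dB): F_i = 10^(NF_i/10), G_i = 10^(G_i,dB/10)
  Stage 1: F_1 = 10^(2.16/10) = 1.644, G_1 = 10^(−2.16/10) = 0.6081
  Stage 2: F_2 = 10^(2.97/10) = 1.982, G_2 = 10^(21.3/10) = 134.9
Friis cascade:
  F = 1.644 + (1.982 − 1)/0.6081 = 3.258
NF = 10 log₁₀(3.258) = 5.13 dB

5.13 dB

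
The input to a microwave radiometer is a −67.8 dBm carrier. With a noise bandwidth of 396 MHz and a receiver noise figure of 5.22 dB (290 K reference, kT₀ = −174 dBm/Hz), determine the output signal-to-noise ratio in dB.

15.0 dB

Noise floor: N = −174 + 10 log₁₀(B) + NF
10 log₁₀(3.96×10⁸) = 85.98 dB
N = −174 + 85.98 + 5.22 = −82.80 dBm
SNR = P_sig − N = −67.8 − (−82.80) = 15.00 dB → 15.0 dB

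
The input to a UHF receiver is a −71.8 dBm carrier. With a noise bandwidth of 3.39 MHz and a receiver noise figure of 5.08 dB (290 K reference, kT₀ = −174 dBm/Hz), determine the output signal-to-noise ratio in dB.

31.8 dB

Noise floor: N = −174 + 10 log₁₀(B) + NF
10 log₁₀(3.39×10⁶) = 65.3 dB
N = −174 + 65.3 + 5.08 = −103.62 dBm
SNR = P_sig − N = −71.8 − (−103.62) = 31.82 dB → 31.8 dB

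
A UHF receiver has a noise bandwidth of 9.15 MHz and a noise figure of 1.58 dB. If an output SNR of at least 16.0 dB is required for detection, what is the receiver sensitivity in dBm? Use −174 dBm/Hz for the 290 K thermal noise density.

Sensitivity = −174 + 10 log₁₀(B) + NF + SNR_min
= −174 + 69.61 + 1.58 + 16.0
= −86.81 dBm → −86.8 dBm

−86.8 dBm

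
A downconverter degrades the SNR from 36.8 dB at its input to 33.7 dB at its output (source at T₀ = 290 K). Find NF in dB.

NF (dB) = SNR_in(dB) − SNR_out(dB) when the source is at T₀
NF = 36.8 − 33.7 = 3.1 dB

3.1 dB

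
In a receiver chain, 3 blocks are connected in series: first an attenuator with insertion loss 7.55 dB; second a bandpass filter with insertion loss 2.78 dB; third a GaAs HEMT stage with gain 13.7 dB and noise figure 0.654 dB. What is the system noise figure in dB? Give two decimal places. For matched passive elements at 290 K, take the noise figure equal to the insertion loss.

10.98 dB

Convert to linear (a loss of L dB is a gain of −L dB): F_i = 10^(NF_i/10), G_i = 10^(G_i,dB/10)
  Stage 1: F_1 = 10^(7.55/10) = 5.689, G_1 = 10^(−7.55/10) = 0.1758
  Stage 2: F_2 = 10^(2.78/10) = 1.897, G_2 = 10^(−2.78/10) = 0.5272
  Stage 3: F_3 = 10^(0.654/10) = 1.163, G_3 = 10^(13.7/10) = 23.44
Friis cascade:
  F = 5.689 + (1.897 − 1)/0.1758 + (1.163 − 1)/0.09268 = 12.54
NF = 10 log₁₀(12.54) = 10.98 dB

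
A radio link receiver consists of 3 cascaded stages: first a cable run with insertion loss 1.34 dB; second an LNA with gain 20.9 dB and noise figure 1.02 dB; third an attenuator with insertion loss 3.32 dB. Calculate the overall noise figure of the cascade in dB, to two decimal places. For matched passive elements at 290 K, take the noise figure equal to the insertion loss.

Convert to linear (a loss of L dB is a gain of −L dB): F_i = 10^(NF_i/10), G_i = 10^(G_i,dB/10)
  Stage 1: F_1 = 10^(1.34/10) = 1.361, G_1 = 10^(−1.34/10) = 0.7345
  Stage 2: F_2 = 10^(1.02/10) = 1.265, G_2 = 10^(20.9/10) = 123.0
  Stage 3: F_3 = 10^(3.32/10) = 2.148, G_3 = 10^(−3.32/10) = 0.4656
Friis cascade:
  F = 1.361 + (1.265 − 1)/0.7345 + (2.148 − 1)/90.36 = 1.735
NF = 10 log₁₀(1.735) = 2.39 dB

2.39 dB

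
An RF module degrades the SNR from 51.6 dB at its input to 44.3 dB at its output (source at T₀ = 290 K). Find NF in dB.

NF (dB) = SNR_in(dB) − SNR_out(dB) when the source is at T₀
NF = 51.6 − 44.3 = 7.3 dB

7.3 dB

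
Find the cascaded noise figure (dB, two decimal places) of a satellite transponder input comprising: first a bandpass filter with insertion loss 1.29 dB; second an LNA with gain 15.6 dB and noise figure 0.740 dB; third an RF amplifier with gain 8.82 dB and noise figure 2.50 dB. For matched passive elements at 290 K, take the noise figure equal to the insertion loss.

2.11 dB

Convert to linear (a loss of L dB is a gain of −L dB): F_i = 10^(NF_i/10), G_i = 10^(G_i,dB/10)
  Stage 1: F_1 = 10^(1.29/10) = 1.346, G_1 = 10^(−1.29/10) = 0.7430
  Stage 2: F_2 = 10^(0.740/10) = 1.186, G_2 = 10^(15.6/10) = 36.31
  Stage 3: F_3 = 10^(2.50/10) = 1.778, G_3 = 10^(8.82/10) = 7.621
Friis cascade:
  F = 1.346 + (1.186 − 1)/0.7430 + (1.778 − 1)/26.98 = 1.625
NF = 10 log₁₀(1.625) = 2.11 dB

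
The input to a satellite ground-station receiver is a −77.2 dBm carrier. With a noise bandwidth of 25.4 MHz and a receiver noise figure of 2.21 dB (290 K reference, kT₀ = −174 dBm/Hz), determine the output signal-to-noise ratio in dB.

Noise floor: N = −174 + 10 log₁₀(B) + NF
10 log₁₀(2.54×10⁷) = 74.05 dB
N = −174 + 74.05 + 2.21 = −97.74 dBm
SNR = P_sig − N = −77.2 − (−97.74) = 20.54 dB → 20.5 dB

20.5 dB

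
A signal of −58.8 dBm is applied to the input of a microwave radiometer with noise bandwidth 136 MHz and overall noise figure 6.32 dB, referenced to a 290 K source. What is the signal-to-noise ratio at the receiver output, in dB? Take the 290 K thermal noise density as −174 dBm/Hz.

27.5 dB

Noise floor: N = −174 + 10 log₁₀(B) + NF
10 log₁₀(1.36×10⁸) = 81.34 dB
N = −174 + 81.34 + 6.32 = −86.34 dBm
SNR = P_sig − N = −58.8 − (−86.34) = 27.54 dB → 27.5 dB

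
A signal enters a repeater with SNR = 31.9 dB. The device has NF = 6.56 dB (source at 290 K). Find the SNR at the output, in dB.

25.34 dB

By definition F = SNR_in/SNR_out, so in dB: SNR_out = SNR_in − NF
SNR_out = 31.9 − 6.56 = 25.34 dB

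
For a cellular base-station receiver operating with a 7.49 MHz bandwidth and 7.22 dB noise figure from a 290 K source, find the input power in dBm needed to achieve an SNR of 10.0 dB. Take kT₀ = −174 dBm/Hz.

−88.0 dBm

Sensitivity = −174 + 10 log₁₀(B) + NF + SNR_min
= −174 + 68.74 + 7.22 + 10.0
= −88.04 dBm → −88.0 dBm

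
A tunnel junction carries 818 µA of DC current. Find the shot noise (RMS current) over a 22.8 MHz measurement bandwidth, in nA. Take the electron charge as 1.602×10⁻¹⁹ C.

I_n = √(2qI·B)
2qI·B = 2 × 1.602×10⁻¹⁹ × 8.18×10⁻⁴ × 2.28×10⁷ = 5.98×10⁻¹⁵ A²
I_n = √(5.98×10⁻¹⁵) = 7.73×10⁻⁸ A = 77.3 nA

77.3 nA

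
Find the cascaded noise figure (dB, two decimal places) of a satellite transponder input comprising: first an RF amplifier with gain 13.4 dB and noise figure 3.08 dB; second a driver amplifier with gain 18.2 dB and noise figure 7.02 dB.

3.46 dB

Convert to linear (a loss of L dB is a gain of −L dB): F_i = 10^(NF_i/10), G_i = 10^(G_i,dB/10)
  Stage 1: F_1 = 10^(3.08/10) = 2.032, G_1 = 10^(13.4/10) = 21.88
  Stage 2: F_2 = 10^(7.02/10) = 5.035, G_2 = 10^(18.2/10) = 66.07
Friis cascade:
  F = 2.032 + (5.035 − 1)/21.88 = 2.217
NF = 10 log₁₀(2.217) = 3.46 dB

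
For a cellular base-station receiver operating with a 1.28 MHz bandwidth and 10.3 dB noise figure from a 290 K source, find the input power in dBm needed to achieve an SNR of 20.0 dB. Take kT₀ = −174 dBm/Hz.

Sensitivity = −174 + 10 log₁₀(B) + NF + SNR_min
= −174 + 61.07 + 10.3 + 20.0
= −82.63 dBm → −82.6 dBm

−82.6 dBm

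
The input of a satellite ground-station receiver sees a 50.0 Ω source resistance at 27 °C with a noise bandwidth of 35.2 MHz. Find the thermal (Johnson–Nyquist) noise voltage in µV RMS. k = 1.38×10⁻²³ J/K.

T = 27 °C + 273.15 = 300.15 K
V_n = √(4kTRB)
4kTRB = 4 × 1.38×10⁻²³ × 300.15 × 5.00×10¹ × 3.52×10⁷ = 2.92×10⁻¹¹ V²
V_n = √(2.92×10⁻¹¹) = 5.40×10⁻⁶ V = 5.40 µV

5.40 µV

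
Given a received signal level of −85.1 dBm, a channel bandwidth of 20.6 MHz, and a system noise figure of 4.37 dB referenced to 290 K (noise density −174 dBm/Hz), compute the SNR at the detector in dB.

11.4 dB

Noise floor: N = −174 + 10 log₁₀(B) + NF
10 log₁₀(2.06×10⁷) = 73.14 dB
N = −174 + 73.14 + 4.37 = −96.49 dBm
SNR = P_sig − N = −85.1 − (−96.49) = 11.39 dB → 11.4 dB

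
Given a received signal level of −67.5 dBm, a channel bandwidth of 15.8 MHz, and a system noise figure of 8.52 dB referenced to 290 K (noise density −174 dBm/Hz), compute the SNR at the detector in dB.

26.0 dB

Noise floor: N = −174 + 10 log₁₀(B) + NF
10 log₁₀(1.58×10⁷) = 71.99 dB
N = −174 + 71.99 + 8.52 = −93.49 dBm
SNR = P_sig − N = −67.5 − (−93.49) = 25.99 dB → 26.0 dB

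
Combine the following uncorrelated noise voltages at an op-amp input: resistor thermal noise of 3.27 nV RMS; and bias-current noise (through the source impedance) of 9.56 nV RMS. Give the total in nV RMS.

10.1 nV

Uncorrelated sources add in power (mean-square): V_tot = √(ΣV_i²)
V_tot = √[(3.27×10⁻⁹)² + (9.56×10⁻⁹)²] = 1.01×10⁻⁸ V = 10.1 nV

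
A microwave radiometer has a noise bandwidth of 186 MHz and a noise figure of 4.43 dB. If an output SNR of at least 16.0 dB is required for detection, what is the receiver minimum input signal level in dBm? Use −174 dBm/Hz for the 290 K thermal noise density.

−70.9 dBm

Sensitivity = −174 + 10 log₁₀(B) + NF + SNR_min
= −174 + 82.7 + 4.43 + 16.0
= −70.87 dBm → −70.9 dBm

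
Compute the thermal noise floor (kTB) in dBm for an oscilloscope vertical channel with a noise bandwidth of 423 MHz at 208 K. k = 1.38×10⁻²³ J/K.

−89.2 dBm

P_n = kTB = 1.38×10⁻²³ × 208 × 4.23×10⁸ = 1.21×10⁻¹² W
In dBm: 10 log₁₀(1.21×10⁻¹² / 10⁻³) = −89.2 dBm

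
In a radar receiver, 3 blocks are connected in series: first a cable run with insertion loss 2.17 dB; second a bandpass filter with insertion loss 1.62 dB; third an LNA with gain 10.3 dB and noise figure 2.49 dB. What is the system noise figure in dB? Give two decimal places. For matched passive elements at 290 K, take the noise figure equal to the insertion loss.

6.28 dB

Convert to linear (a loss of L dB is a gain of −L dB): F_i = 10^(NF_i/10), G_i = 10^(G_i,dB/10)
  Stage 1: F_1 = 10^(2.17/10) = 1.648, G_1 = 10^(−2.17/10) = 0.6067
  Stage 2: F_2 = 10^(1.62/10) = 1.452, G_2 = 10^(−1.62/10) = 0.6887
  Stage 3: F_3 = 10^(2.49/10) = 1.774, G_3 = 10^(10.3/10) = 10.72
Friis cascade:
  F = 1.648 + (1.452 − 1)/0.6067 + (1.774 − 1)/0.4178 = 4.246
NF = 10 log₁₀(4.246) = 6.28 dB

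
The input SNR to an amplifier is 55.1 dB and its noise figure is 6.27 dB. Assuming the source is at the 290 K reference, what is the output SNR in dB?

48.83 dB

By definition F = SNR_in/SNR_out, so in dB: SNR_out = SNR_in − NF
SNR_out = 55.1 − 6.27 = 48.83 dB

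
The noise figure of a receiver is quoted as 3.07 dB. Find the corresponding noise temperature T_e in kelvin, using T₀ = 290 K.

298 K

F = 10^(3.07/10) = 2.02768
T_e = (F − 1)·T₀ = (2.02768 − 1) × 290 = 298 K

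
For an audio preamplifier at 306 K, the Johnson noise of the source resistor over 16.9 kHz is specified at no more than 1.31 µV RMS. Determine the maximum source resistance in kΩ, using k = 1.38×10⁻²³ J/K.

Johnson–Nyquist: V_n = √(4kTRB) ⇒ R = V_n² / (4kTB)
4kTB = 4 × 1.38×10⁻²³ × 306 × 1.69×10⁴ = 2.85×10⁻¹⁶
R = (1.31×10⁻⁶)² / 2.85×10⁻¹⁶ = 6.01×10³ Ω = 6.01 kΩ

6.01 kΩ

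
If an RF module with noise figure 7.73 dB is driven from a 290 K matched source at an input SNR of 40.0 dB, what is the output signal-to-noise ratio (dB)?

32.27 dB

By definition F = SNR_in/SNR_out, so in dB: SNR_out = SNR_in − NF
SNR_out = 40.0 − 7.73 = 32.27 dB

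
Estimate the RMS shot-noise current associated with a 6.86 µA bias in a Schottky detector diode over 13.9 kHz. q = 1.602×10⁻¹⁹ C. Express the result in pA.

I_n = √(2qI·B)
2qI·B = 2 × 1.602×10⁻¹⁹ × 6.86×10⁻⁶ × 1.39×10⁴ = 3.06×10⁻²⁰ A²
I_n = √(3.06×10⁻²⁰) = 1.75×10⁻¹⁰ A = 175 pA

175 pA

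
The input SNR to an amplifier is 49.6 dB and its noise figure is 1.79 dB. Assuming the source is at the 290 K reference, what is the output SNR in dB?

By definition F = SNR_in/SNR_out, so in dB: SNR_out = SNR_in − NF
SNR_out = 49.6 − 1.79 = 47.81 dB

47.81 dB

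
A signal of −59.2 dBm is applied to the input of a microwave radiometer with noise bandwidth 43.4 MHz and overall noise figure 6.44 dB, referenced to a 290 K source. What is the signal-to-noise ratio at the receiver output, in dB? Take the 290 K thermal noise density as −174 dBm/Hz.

Noise floor: N = −174 + 10 log₁₀(B) + NF
10 log₁₀(4.34×10⁷) = 76.37 dB
N = −174 + 76.37 + 6.44 = −91.19 dBm
SNR = P_sig − N = −59.2 − (−91.19) = 31.99 dB → 32.0 dB

32.0 dB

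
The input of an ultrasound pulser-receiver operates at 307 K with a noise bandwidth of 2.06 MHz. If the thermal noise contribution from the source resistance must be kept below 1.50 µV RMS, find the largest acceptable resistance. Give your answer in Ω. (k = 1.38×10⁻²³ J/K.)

64.5 Ω

Johnson–Nyquist: V_n = √(4kTRB) ⇒ R = V_n² / (4kTB)
4kTB = 4 × 1.38×10⁻²³ × 307 × 2.06×10⁶ = 3.49×10⁻¹⁴
R = (1.50×10⁻⁶)² / 3.49×10⁻¹⁴ = 6.45×10¹ Ω = 64.5 Ω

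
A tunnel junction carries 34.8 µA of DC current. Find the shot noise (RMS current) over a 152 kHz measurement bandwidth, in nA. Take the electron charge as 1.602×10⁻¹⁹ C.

1.30 nA

I_n = √(2qI·B)
2qI·B = 2 × 1.602×10⁻¹⁹ × 3.48×10⁻⁵ × 1.52×10⁵ = 1.69×10⁻¹⁸ A²
I_n = √(1.69×10⁻¹⁸) = 1.30×10⁻⁹ A = 1.30 nA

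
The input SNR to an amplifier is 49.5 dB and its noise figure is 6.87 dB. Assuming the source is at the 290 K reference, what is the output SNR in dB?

By definition F = SNR_in/SNR_out, so in dB: SNR_out = SNR_in − NF
SNR_out = 49.5 − 6.87 = 42.63 dB

42.63 dB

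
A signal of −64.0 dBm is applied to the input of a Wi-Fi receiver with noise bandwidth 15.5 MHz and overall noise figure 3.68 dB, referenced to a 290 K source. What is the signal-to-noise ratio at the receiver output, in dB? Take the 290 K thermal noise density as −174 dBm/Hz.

Noise floor: N = −174 + 10 log₁₀(B) + NF
10 log₁₀(1.55×10⁷) = 71.9 dB
N = −174 + 71.9 + 3.68 = −98.42 dBm
SNR = P_sig − N = −64.0 − (−98.42) = 34.42 dB → 34.4 dB

34.4 dB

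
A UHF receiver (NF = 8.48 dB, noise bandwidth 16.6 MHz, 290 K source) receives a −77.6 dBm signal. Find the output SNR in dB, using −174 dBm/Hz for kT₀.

Noise floor: N = −174 + 10 log₁₀(B) + NF
10 log₁₀(1.66×10⁷) = 72.2 dB
N = −174 + 72.2 + 8.48 = −93.32 dBm
SNR = P_sig − N = −77.6 − (−93.32) = 15.72 dB → 15.7 dB

15.7 dB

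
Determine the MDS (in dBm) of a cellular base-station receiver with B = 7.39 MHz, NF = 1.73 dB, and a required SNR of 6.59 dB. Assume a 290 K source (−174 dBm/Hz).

−97.0 dBm

Sensitivity = −174 + 10 log₁₀(B) + NF + SNR_min
= −174 + 68.69 + 1.73 + 6.59
= −96.99 dBm → −97.0 dBm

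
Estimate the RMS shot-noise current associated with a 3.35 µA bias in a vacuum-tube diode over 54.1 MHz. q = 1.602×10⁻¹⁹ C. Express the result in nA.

I_n = √(2qI·B)
2qI·B = 2 × 1.602×10⁻¹⁹ × 3.35×10⁻⁶ × 5.41×10⁷ = 5.81×10⁻¹⁷ A²
I_n = √(5.81×10⁻¹⁷) = 7.62×10⁻⁹ A = 7.62 nA

7.62 nA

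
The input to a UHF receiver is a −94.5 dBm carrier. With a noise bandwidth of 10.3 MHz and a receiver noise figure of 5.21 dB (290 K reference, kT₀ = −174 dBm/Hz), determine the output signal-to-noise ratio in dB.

4.2 dB

Noise floor: N = −174 + 10 log₁₀(B) + NF
10 log₁₀(1.03×10⁷) = 70.13 dB
N = −174 + 70.13 + 5.21 = −98.66 dBm
SNR = P_sig − N = −94.5 − (−98.66) = 4.16 dB → 4.2 dB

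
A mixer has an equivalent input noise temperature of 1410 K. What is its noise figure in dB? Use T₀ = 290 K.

F = 1 + T_e/T₀ = 1 + 1410/290 = 5.86207
NF = 10 log₁₀(5.86207) = 7.68 dB

7.68 dB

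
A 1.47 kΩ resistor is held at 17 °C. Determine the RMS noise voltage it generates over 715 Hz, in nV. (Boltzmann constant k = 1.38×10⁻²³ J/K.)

T = 17 °C + 273.15 = 290.15 K
V_n = √(4kTRB)
4kTRB = 4 × 1.38×10⁻²³ × 290.15 × 1.47×10³ × 7.15×10² = 1.68×10⁻¹⁴ V²
V_n = √(1.68×10⁻¹⁴) = 1.30×10⁻⁷ V = 130 nV

130 nV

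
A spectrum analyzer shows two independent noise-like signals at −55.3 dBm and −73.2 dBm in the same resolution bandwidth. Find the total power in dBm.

Convert to linear, add, convert back:
P₁ = 2.95×10⁻⁹ W, P₂ = 4.79×10⁻¹¹ W
P_tot = 3.00×10⁻⁹ W → 10 log₁₀(P_tot / 10⁻³) = −55.2 dBm

−55.2 dBm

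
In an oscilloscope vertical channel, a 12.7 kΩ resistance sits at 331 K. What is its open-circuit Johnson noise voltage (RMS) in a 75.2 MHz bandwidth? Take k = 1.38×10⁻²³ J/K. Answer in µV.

V_n = √(4kTRB)
4kTRB = 4 × 1.38×10⁻²³ × 331 × 1.27×10⁴ × 7.52×10⁷ = 1.74×10⁻⁸ V²
V_n = √(1.74×10⁻⁸) = 1.32×10⁻⁴ V = 132 µV

132 µV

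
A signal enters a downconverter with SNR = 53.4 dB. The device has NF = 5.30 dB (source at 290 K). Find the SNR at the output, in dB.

48.10 dB

By definition F = SNR_in/SNR_out, so in dB: SNR_out = SNR_in − NF
SNR_out = 53.4 − 5.30 = 48.10 dB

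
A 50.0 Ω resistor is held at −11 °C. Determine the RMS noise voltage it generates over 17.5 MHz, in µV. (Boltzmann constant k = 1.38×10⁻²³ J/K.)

3.56 µV

T = −11 °C + 273.15 = 262.15 K
V_n = √(4kTRB)
4kTRB = 4 × 1.38×10⁻²³ × 262.15 × 5.00×10¹ × 1.75×10⁷ = 1.27×10⁻¹¹ V²
V_n = √(1.27×10⁻¹¹) = 3.56×10⁻⁶ V = 3.56 µV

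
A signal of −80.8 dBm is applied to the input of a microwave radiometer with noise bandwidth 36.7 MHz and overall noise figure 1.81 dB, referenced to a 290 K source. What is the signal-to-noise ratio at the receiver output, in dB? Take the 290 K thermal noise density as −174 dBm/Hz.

15.7 dB

Noise floor: N = −174 + 10 log₁₀(B) + NF
10 log₁₀(3.67×10⁷) = 75.65 dB
N = −174 + 75.65 + 1.81 = −96.54 dBm
SNR = P_sig − N = −80.8 − (−96.54) = 15.74 dB → 15.7 dB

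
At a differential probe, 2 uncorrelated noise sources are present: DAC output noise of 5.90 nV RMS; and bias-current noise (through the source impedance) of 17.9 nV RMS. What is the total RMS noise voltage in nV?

Uncorrelated sources add in power (mean-square): V_tot = √(ΣV_i²)
V_tot = √[(5.90×10⁻⁹)² + (1.79×10⁻⁸)²] = 1.88×10⁻⁸ V = 18.8 nV

18.8 nV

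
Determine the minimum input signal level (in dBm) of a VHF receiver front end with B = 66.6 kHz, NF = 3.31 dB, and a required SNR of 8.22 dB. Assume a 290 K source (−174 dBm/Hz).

−114.2 dBm

Sensitivity = −174 + 10 log₁₀(B) + NF + SNR_min
= −174 + 48.23 + 3.31 + 8.22
= −114.24 dBm → −114.2 dBm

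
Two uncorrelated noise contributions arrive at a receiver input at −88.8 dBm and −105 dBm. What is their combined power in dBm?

Convert to linear, add, convert back:
P₁ = 1.32×10⁻¹² W, P₂ = 3.16×10⁻¹⁴ W
P_tot = 1.35×10⁻¹² W → 10 log₁₀(P_tot / 10⁻³) = −88.7 dBm

−88.7 dBm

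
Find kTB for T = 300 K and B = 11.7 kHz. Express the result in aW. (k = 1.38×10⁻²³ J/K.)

48.4 aW

P_n = kTB = 1.38×10⁻²³ × 300 × 1.17×10⁴ = 4.84×10⁻¹⁷ W = 48.4 aW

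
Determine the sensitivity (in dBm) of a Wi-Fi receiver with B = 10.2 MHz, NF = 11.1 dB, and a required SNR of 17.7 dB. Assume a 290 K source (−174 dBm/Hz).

−75.1 dBm

Sensitivity = −174 + 10 log₁₀(B) + NF + SNR_min
= −174 + 70.09 + 11.1 + 17.7
= −75.11 dBm → −75.1 dBm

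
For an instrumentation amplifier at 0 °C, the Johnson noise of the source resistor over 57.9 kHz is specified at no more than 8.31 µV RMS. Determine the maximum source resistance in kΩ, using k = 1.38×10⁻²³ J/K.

T = 0 °C + 273.15 = 273.15 K
Johnson–Nyquist: V_n = √(4kTRB) ⇒ R = V_n² / (4kTB)
4kTB = 4 × 1.38×10⁻²³ × 273.15 × 5.79×10⁴ = 8.73×10⁻¹⁶
R = (8.31×10⁻⁶)² / 8.73×10⁻¹⁶ = 7.91×10⁴ Ω = 79.1 kΩ

79.1 kΩ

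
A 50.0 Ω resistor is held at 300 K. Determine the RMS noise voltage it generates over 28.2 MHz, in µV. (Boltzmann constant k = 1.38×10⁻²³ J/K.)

4.83 µV

V_n = √(4kTRB)
4kTRB = 4 × 1.38×10⁻²³ × 300 × 5.00×10¹ × 2.82×10⁷ = 2.33×10⁻¹¹ V²
V_n = √(2.33×10⁻¹¹) = 4.83×10⁻⁶ V = 4.83 µV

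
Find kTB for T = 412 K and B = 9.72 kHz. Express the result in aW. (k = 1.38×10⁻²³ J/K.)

55.3 aW

P_n = kTB = 1.38×10⁻²³ × 412 × 9.72×10³ = 5.53×10⁻¹⁷ W = 55.3 aW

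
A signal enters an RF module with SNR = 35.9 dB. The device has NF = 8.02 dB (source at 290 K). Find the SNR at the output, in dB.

By definition F = SNR_in/SNR_out, so in dB: SNR_out = SNR_in − NF
SNR_out = 35.9 − 8.02 = 27.88 dB

27.88 dB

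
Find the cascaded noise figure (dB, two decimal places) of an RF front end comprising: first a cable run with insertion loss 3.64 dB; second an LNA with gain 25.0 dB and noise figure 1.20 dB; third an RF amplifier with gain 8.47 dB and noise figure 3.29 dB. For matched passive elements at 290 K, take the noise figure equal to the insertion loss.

Convert to linear (a loss of L dB is a gain of −L dB): F_i = 10^(NF_i/10), G_i = 10^(G_i,dB/10)
  Stage 1: F_1 = 10^(3.64/10) = 2.312, G_1 = 10^(−3.64/10) = 0.4325
  Stage 2: F_2 = 10^(1.20/10) = 1.318, G_2 = 10^(25.0/10) = 316.2
  Stage 3: F_3 = 10^(3.29/10) = 2.133, G_3 = 10^(8.47/10) = 7.031
Friis cascade:
  F = 2.312 + (1.318 − 1)/0.4325 + (2.133 − 1)/136.8 = 3.056
NF = 10 log₁₀(3.056) = 4.85 dB

4.85 dB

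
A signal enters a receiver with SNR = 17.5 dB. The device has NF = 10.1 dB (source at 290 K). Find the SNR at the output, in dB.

7.4 dB

By definition F = SNR_in/SNR_out, so in dB: SNR_out = SNR_in − NF
SNR_out = 17.5 − 10.1 = 7.4 dB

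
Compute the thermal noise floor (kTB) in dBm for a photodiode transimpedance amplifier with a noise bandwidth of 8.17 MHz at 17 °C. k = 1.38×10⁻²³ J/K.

T = 17 °C + 273.15 = 290.15 K
P_n = kTB = 1.38×10⁻²³ × 290.15 × 8.17×10⁶ = 3.27×10⁻¹⁴ W
In dBm: 10 log₁₀(3.27×10⁻¹⁴ / 10⁻³) = −104.9 dBm

−104.9 dBm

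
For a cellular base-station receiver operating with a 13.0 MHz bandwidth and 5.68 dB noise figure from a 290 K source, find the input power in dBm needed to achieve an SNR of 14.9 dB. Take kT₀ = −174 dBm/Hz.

Sensitivity = −174 + 10 log₁₀(B) + NF + SNR_min
= −174 + 71.14 + 5.68 + 14.9
= −82.28 dBm → −82.3 dBm

−82.3 dBm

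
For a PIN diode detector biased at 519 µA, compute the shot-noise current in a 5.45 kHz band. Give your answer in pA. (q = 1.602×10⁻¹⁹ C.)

I_n = √(2qI·B)
2qI·B = 2 × 1.602×10⁻¹⁹ × 5.19×10⁻⁴ × 5.45×10³ = 9.06×10⁻¹⁹ A²
I_n = √(9.06×10⁻¹⁹) = 9.52×10⁻¹⁰ A = 952 pA

952 pA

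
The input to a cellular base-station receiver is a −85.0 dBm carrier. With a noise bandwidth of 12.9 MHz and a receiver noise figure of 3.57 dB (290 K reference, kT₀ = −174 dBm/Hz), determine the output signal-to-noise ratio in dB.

14.3 dB

Noise floor: N = −174 + 10 log₁₀(B) + NF
10 log₁₀(1.29×10⁷) = 71.11 dB
N = −174 + 71.11 + 3.57 = −99.32 dBm
SNR = P_sig − N = −85.0 − (−99.32) = 14.32 dB → 14.3 dB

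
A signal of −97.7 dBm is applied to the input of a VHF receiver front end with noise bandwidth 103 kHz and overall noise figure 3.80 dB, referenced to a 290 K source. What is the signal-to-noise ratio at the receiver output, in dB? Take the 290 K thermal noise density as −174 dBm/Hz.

Noise floor: N = −174 + 10 log₁₀(B) + NF
10 log₁₀(1.03×10⁵) = 50.13 dB
N = −174 + 50.13 + 3.80 = −120.07 dBm
SNR = P_sig − N = −97.7 − (−120.07) = 22.37 dB → 22.4 dB

22.4 dB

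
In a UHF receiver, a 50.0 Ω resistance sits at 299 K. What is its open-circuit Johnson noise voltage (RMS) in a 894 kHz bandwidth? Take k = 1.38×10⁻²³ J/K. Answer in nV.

V_n = √(4kTRB)
4kTRB = 4 × 1.38×10⁻²³ × 299 × 5.00×10¹ × 8.94×10⁵ = 7.38×10⁻¹³ V²
V_n = √(7.38×10⁻¹³) = 8.59×10⁻⁷ V = 859 nV

859 nV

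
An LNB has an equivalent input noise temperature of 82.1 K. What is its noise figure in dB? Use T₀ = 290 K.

1.08 dB

F = 1 + T_e/T₀ = 1 + 82.1/290 = 1.2831
NF = 10 log₁₀(1.2831) = 1.08 dB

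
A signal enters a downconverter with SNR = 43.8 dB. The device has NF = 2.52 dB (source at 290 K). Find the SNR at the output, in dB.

By definition F = SNR_in/SNR_out, so in dB: SNR_out = SNR_in − NF
SNR_out = 43.8 − 2.52 = 41.28 dB

41.28 dB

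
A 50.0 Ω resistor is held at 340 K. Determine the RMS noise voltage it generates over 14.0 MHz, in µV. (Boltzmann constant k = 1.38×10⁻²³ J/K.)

V_n = √(4kTRB)
4kTRB = 4 × 1.38×10⁻²³ × 340 × 5.00×10¹ × 1.40×10⁷ = 1.31×10⁻¹¹ V²
V_n = √(1.31×10⁻¹¹) = 3.62×10⁻⁶ V = 3.62 µV

3.62 µV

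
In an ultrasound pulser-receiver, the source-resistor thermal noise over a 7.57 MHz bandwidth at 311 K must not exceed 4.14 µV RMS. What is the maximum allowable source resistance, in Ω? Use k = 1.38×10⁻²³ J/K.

132 Ω

Johnson–Nyquist: V_n = √(4kTRB) ⇒ R = V_n² / (4kTB)
4kTB = 4 × 1.38×10⁻²³ × 311 × 7.57×10⁶ = 1.30×10⁻¹³
R = (4.14×10⁻⁶)² / 1.30×10⁻¹³ = 1.32×10² Ω = 132 Ω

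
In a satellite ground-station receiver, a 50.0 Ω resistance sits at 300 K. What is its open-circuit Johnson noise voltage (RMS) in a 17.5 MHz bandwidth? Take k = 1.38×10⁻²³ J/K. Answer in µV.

V_n = √(4kTRB)
4kTRB = 4 × 1.38×10⁻²³ × 300 × 5.00×10¹ × 1.75×10⁷ = 1.45×10⁻¹¹ V²
V_n = √(1.45×10⁻¹¹) = 3.81×10⁻⁶ V = 3.81 µV

3.81 µV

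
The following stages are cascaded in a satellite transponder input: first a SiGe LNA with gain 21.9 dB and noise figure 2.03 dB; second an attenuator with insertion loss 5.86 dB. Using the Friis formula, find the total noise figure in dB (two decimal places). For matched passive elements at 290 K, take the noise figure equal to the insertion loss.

2.08 dB

Convert to linear (a loss of L dB is a gain of −L dB): F_i = 10^(NF_i/10), G_i = 10^(G_i,dB/10)
  Stage 1: F_1 = 10^(2.03/10) = 1.596, G_1 = 10^(21.9/10) = 154.9
  Stage 2: F_2 = 10^(5.86/10) = 3.855, G_2 = 10^(−5.86/10) = 0.2594
Friis cascade:
  F = 1.596 + (3.855 − 1)/154.9 = 1.614
NF = 10 log₁₀(1.614) = 2.08 dB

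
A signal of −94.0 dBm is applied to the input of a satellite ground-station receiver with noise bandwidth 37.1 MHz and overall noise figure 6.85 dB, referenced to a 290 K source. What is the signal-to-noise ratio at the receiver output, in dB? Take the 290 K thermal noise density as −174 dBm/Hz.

−2.5 dB

Noise floor: N = −174 + 10 log₁₀(B) + NF
10 log₁₀(3.71×10⁷) = 75.69 dB
N = −174 + 75.69 + 6.85 = −91.46 dBm
SNR = P_sig − N = −94.0 − (−91.46) = −2.54 dB → −2.5 dB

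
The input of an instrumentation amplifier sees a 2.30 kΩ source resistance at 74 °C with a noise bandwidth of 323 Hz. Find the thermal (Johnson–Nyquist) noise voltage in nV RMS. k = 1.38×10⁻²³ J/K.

T = 74 °C + 273.15 = 347.15 K
V_n = √(4kTRB)
4kTRB = 4 × 1.38×10⁻²³ × 347.15 × 2.30×10³ × 3.23×10² = 1.42×10⁻¹⁴ V²
V_n = √(1.42×10⁻¹⁴) = 1.19×10⁻⁷ V = 119 nV

119 nV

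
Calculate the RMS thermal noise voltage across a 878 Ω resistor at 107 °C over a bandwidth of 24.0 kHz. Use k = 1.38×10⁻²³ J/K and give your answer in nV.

T = 107 °C + 273.15 = 380.15 K
V_n = √(4kTRB)
4kTRB = 4 × 1.38×10⁻²³ × 380.15 × 8.78×10² × 2.40×10⁴ = 4.42×10⁻¹³ V²
V_n = √(4.42×10⁻¹³) = 6.65×10⁻⁷ V = 665 nV

665 nV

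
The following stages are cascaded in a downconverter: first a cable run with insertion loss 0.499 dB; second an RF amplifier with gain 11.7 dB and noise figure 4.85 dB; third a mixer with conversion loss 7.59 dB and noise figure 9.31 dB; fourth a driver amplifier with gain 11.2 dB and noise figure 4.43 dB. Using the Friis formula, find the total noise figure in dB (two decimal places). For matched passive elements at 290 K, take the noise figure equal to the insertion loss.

6.79 dB

Convert to linear (a loss of L dB is a gain of −L dB): F_i = 10^(NF_i/10), G_i = 10^(G_i,dB/10)
  Stage 1: F_1 = 10^(0.499/10) = 1.122, G_1 = 10^(−0.499/10) = 0.8915
  Stage 2: F_2 = 10^(4.85/10) = 3.055, G_2 = 10^(11.7/10) = 14.79
  Stage 3: F_3 = 10^(9.31/10) = 8.531, G_3 = 10^(−7.59/10) = 0.1742
  Stage 4: F_4 = 10^(4.43/10) = 2.773, G_4 = 10^(11.2/10) = 13.18
Friis cascade:
  F = 1.122 + (3.055 − 1)/0.8915 + (8.531 − 1)/13.19 + (2.773 − 1)/2.297 = 4.770
NF = 10 log₁₀(4.770) = 6.79 dB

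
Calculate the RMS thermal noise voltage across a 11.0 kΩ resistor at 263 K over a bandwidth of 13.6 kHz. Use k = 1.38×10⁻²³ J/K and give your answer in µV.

V_n = √(4kTRB)
4kTRB = 4 × 1.38×10⁻²³ × 263 × 1.10×10⁴ × 1.36×10⁴ = 2.17×10⁻¹² V²
V_n = √(2.17×10⁻¹²) = 1.47×10⁻⁶ V = 1.47 µV

1.47 µV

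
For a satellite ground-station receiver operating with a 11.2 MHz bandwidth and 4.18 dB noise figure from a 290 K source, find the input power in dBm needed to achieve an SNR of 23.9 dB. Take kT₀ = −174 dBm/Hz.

−75.4 dBm

Sensitivity = −174 + 10 log₁₀(B) + NF + SNR_min
= −174 + 70.49 + 4.18 + 23.9
= −75.43 dBm → −75.4 dBm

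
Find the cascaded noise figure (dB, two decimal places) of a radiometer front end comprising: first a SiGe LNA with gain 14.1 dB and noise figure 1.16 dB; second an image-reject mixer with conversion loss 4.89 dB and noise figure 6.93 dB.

Convert to linear (a loss of L dB is a gain of −L dB): F_i = 10^(NF_i/10), G_i = 10^(G_i,dB/10)
  Stage 1: F_1 = 10^(1.16/10) = 1.306, G_1 = 10^(14.1/10) = 25.70
  Stage 2: F_2 = 10^(6.93/10) = 4.932, G_2 = 10^(−4.89/10) = 0.3243
Friis cascade:
  F = 1.306 + (4.932 − 1)/25.70 = 1.459
NF = 10 log₁₀(1.459) = 1.64 dB

1.64 dB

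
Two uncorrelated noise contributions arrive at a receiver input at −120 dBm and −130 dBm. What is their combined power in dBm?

Convert to linear, add, convert back:
P₁ = 1.00×10⁻¹⁵ W, P₂ = 1.00×10⁻¹⁶ W
P_tot = 1.10×10⁻¹⁵ W → 10 log₁₀(P_tot / 10⁻³) = −119.6 dBm

−119.6 dBm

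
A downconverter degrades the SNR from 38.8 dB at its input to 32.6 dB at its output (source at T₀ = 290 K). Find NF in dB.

NF (dB) = SNR_in(dB) − SNR_out(dB) when the source is at T₀
NF = 38.8 − 32.6 = 6.2 dB

6.2 dB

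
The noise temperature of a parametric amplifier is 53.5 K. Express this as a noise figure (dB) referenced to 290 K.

F = 1 + T_e/T₀ = 1 + 53.5/290 = 1.18448
NF = 10 log₁₀(1.18448) = 0.735 dB

0.735 dB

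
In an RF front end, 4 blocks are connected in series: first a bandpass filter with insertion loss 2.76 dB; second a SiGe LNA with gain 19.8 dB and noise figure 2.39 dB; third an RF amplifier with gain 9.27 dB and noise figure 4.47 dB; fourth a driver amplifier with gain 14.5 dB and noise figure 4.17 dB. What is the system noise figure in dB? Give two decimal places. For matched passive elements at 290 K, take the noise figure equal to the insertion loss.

Convert to linear (a loss of L dB is a gain of −L dB): F_i = 10^(NF_i/10), G_i = 10^(G_i,dB/10)
  Stage 1: F_1 = 10^(2.76/10) = 1.888, G_1 = 10^(−2.76/10) = 0.5297
  Stage 2: F_2 = 10^(2.39/10) = 1.734, G_2 = 10^(19.8/10) = 95.50
  Stage 3: F_3 = 10^(4.47/10) = 2.799, G_3 = 10^(9.27/10) = 8.453
  Stage 4: F_4 = 10^(4.17/10) = 2.612, G_4 = 10^(14.5/10) = 28.18
Friis cascade:
  F = 1.888 + (1.734 − 1)/0.5297 + (2.799 − 1)/50.58 + (2.612 − 1)/427.6 = 3.313
NF = 10 log₁₀(3.313) = 5.20 dB

5.20 dB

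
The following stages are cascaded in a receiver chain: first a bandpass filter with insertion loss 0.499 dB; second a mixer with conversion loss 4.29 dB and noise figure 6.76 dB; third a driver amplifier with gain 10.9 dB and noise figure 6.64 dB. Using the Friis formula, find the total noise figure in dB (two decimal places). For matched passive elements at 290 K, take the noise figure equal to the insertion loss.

Convert to linear (a loss of L dB is a gain of −L dB): F_i = 10^(NF_i/10), G_i = 10^(G_i,dB/10)
  Stage 1: F_1 = 10^(0.499/10) = 1.122, G_1 = 10^(−0.499/10) = 0.8915
  Stage 2: F_2 = 10^(6.76/10) = 4.742, G_2 = 10^(−4.29/10) = 0.3724
  Stage 3: F_3 = 10^(6.64/10) = 4.613, G_3 = 10^(10.9/10) = 12.30
Friis cascade:
  F = 1.122 + (4.742 − 1)/0.8915 + (4.613 − 1)/0.3320 = 16.20
NF = 10 log₁₀(16.20) = 12.10 dB

12.10 dB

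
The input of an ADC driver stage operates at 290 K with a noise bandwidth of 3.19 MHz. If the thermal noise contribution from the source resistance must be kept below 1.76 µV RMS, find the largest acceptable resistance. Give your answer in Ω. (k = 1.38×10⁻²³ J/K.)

60.7 Ω

Johnson–Nyquist: V_n = √(4kTRB) ⇒ R = V_n² / (4kTB)
4kTB = 4 × 1.38×10⁻²³ × 290 × 3.19×10⁶ = 5.11×10⁻¹⁴
R = (1.76×10⁻⁶)² / 5.11×10⁻¹⁴ = 6.07×10¹ Ω = 60.7 Ω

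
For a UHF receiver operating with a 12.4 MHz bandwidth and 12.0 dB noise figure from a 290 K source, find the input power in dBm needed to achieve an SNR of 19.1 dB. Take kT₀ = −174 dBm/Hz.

−72.0 dBm

Sensitivity = −174 + 10 log₁₀(B) + NF + SNR_min
= −174 + 70.93 + 12.0 + 19.1
= −71.97 dBm → −72.0 dBm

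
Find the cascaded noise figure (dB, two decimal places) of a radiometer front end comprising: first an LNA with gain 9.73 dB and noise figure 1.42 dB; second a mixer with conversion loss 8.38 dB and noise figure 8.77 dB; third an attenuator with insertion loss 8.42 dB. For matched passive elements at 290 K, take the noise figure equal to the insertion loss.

8.09 dB

Convert to linear (a loss of L dB is a gain of −L dB): F_i = 10^(NF_i/10), G_i = 10^(G_i,dB/10)
  Stage 1: F_1 = 10^(1.42/10) = 1.387, G_1 = 10^(9.73/10) = 9.397
  Stage 2: F_2 = 10^(8.77/10) = 7.534, G_2 = 10^(−8.38/10) = 0.1452
  Stage 3: F_3 = 10^(8.42/10) = 6.950, G_3 = 10^(−8.42/10) = 0.1439
Friis cascade:
  F = 1.387 + (7.534 − 1)/9.397 + (6.950 − 1)/1.365 = 6.443
NF = 10 log₁₀(6.443) = 8.09 dB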